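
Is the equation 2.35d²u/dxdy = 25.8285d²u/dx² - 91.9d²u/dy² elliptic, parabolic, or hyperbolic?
Rewriting in standard form: -25.8285d²u/dx² + 2.35d²u/dxdy + 91.9d²u/dy² = 0. Computing B² - 4AC with A = -25.8285, B = 2.35, C = 91.9: discriminant = 9500.0791 (positive). Answer: hyperbolic.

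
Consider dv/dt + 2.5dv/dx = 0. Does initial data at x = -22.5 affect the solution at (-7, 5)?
No. Only data at x = -19.5 affects (-7, 5). Advection has one-way propagation along characteristics.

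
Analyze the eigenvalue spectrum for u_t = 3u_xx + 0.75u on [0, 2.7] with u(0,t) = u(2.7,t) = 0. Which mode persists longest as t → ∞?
Eigenvalues: λₙ = 3n²π²/2.7² - 0.75.
First three modes:
  n=1: λ₁ = 3π²/2.7² - 0.75 ≈ 3.312
  n=2: λ₂ = 12π²/2.7² - 0.75 ≈ 15.496
  n=3: λ₃ = 27π²/2.7² - 0.75 ≈ 35.804
Since 3π²/2.7² ≈ 4.062 > 0.75, all λₙ > 0.
The n=1 mode decays slowest → dominates as t → ∞.
Asymptotic: u ~ c₁ sin(πx/2.7) e^{-λ₁t} with decay rate λ₁ ≈ 3.312.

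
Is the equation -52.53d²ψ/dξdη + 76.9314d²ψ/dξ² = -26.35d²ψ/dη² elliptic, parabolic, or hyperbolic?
Rewriting in standard form: 76.9314d²ψ/dξ² - 52.53d²ψ/dξdη + 26.35d²ψ/dη² = 0. Computing B² - 4AC with A = 76.9314, B = -52.53, C = 26.35: discriminant = -5349.16866 (negative). Answer: elliptic.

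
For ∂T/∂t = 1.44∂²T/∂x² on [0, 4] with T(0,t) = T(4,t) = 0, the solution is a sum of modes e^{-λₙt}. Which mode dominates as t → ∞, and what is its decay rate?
Eigenvalues: λₙ = 1.44n²π²/4².
First three modes:
  n=1: λ₁ = 1.44π²/4² ≈ 0.888
  n=2: λ₂ = 5.76π²/4² ≈ 3.553 (4× faster decay)
  n=3: λ₃ = 12.96π²/4² ≈ 7.994 (9× faster decay)
As t → ∞, higher modes decay exponentially faster. The n=1 mode dominates: T ~ c₁ sin(πx/4) e^{-λ₁t}.
Decay rate: λ₁ = 1.44π²/4² ≈ 0.888.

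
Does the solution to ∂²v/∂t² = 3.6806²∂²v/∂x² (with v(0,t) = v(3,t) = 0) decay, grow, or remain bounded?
v oscillates (no decay). Energy is conserved; the solution oscillates indefinitely as standing waves.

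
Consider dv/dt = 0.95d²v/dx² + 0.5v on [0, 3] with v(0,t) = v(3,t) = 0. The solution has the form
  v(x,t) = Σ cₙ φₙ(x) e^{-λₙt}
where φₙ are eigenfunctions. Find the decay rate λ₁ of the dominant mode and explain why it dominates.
Eigenvalues: λₙ = 0.95n²π²/3² - 0.5.
First three modes:
  n=1: λ₁ = 0.95π²/3² - 0.5 ≈ 0.542
  n=2: λ₂ = 3.8π²/3² - 0.5 ≈ 3.667
  n=3: λ₃ = 8.55π²/3² - 0.5 ≈ 8.876
Since 0.95π²/3² ≈ 1.042 > 0.5, all λₙ > 0.
The n=1 mode decays slowest → dominates as t → ∞.
Asymptotic: v ~ c₁ sin(πx/3) e^{-λ₁t} with decay rate λ₁ ≈ 0.542.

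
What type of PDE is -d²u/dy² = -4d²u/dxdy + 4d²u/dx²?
Rewriting in standard form: -4d²u/dx² + 4d²u/dxdy - d²u/dy² = 0. With A = -4, B = 4, C = -1, the discriminant is 0. This is a parabolic PDE.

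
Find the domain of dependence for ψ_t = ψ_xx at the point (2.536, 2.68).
The entire real line. The heat equation has infinite propagation speed: any initial disturbance instantly affects all points (though exponentially small far away).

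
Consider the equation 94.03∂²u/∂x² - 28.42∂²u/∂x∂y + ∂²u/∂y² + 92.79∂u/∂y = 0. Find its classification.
Hyperbolic. (A = 94.03, B = -28.42, C = 1 gives B² - 4AC = 431.5764.)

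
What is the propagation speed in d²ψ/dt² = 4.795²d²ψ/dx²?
Speed = 4.795. Information travels along characteristics x = x₀ ± 4.795t.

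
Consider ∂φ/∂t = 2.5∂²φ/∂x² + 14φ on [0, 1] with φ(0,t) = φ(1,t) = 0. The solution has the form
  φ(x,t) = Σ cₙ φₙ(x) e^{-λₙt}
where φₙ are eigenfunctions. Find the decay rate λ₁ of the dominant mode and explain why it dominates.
Eigenvalues: λₙ = 2.5n²π²/1² - 14.
First three modes:
  n=1: λ₁ = 2.5π² - 14 ≈ 10.674
  n=2: λ₂ = 10π² - 14 ≈ 84.696
  n=3: λ₃ = 22.5π² - 14 ≈ 208.066
Since 2.5π² ≈ 24.674 > 14, all λₙ > 0.
The n=1 mode decays slowest → dominates as t → ∞.
Asymptotic: φ ~ c₁ sin(πx/1) e^{-λ₁t} with decay rate λ₁ ≈ 10.674.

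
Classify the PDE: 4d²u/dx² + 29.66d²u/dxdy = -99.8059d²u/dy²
Rewriting in standard form: 4d²u/dx² + 29.66d²u/dxdy + 99.8059d²u/dy² = 0. A = 4, B = 29.66, C = 99.8059. Discriminant B² - 4AC = -717.1788. Since -717.1788 < 0, elliptic.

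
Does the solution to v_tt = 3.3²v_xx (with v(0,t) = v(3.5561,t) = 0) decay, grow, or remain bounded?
v oscillates (no decay). Energy is conserved; the solution oscillates indefinitely as standing waves.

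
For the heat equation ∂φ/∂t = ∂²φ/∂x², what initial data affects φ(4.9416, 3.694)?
The entire real line. The heat equation has infinite propagation speed: any initial disturbance instantly affects all points (though exponentially small far away).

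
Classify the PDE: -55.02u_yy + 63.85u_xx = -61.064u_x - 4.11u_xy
Rewriting in standard form: 63.85u_xx + 4.11u_xy - 55.02u_yy + 61.064u_x = 0. A = 63.85, B = 4.11, C = -55.02. Discriminant B² - 4AC = 14069.0001. Since 14069.0001 > 0, hyperbolic.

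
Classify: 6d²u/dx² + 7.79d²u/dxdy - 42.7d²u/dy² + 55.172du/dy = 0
Hyperbolic (discriminant = 1085.4841).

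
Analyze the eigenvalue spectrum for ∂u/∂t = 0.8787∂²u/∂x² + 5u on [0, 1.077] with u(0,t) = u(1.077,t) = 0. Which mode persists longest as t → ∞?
Eigenvalues: λₙ = 0.8787n²π²/1.077² - 5.
First three modes:
  n=1: λ₁ = 0.8787π²/1.077² - 5 ≈ 2.477
  n=2: λ₂ = 3.5148π²/1.077² - 5 ≈ 24.907
  n=3: λ₃ = 7.9083π²/1.077² - 5 ≈ 62.29
Since 0.8787π²/1.077² ≈ 7.477 > 5, all λₙ > 0.
The n=1 mode decays slowest → dominates as t → ∞.
Asymptotic: u ~ c₁ sin(πx/1.077) e^{-λ₁t} with decay rate λ₁ ≈ 2.477.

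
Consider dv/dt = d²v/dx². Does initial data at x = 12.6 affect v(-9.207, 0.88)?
Yes, for any finite x. The heat equation has infinite propagation speed, so all initial data affects all points at any t > 0.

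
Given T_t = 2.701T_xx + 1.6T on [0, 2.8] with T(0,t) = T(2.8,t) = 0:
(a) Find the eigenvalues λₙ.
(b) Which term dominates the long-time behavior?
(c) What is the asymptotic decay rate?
Eigenvalues: λₙ = 2.701n²π²/2.8² - 1.6.
First three modes:
  n=1: λ₁ = 2.701π²/2.8² - 1.6 ≈ 1.8
  n=2: λ₂ = 10.804π²/2.8² - 1.6 ≈ 12.001
  n=3: λ₃ = 24.309π²/2.8² - 1.6 ≈ 29.002
Since 2.701π²/2.8² ≈ 3.4 > 1.6, all λₙ > 0.
The n=1 mode decays slowest → dominates as t → ∞.
Asymptotic: T ~ c₁ sin(πx/2.8) e^{-λ₁t} with decay rate λ₁ ≈ 1.8.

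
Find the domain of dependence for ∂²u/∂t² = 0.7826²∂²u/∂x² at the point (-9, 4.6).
Domain of dependence: [-12.59996, -5.40004]. Signals travel at speed 0.7826, so data within |x - -9| ≤ 0.7826·4.6 = 3.59996 can reach the point.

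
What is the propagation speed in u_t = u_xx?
Infinite. The heat equation is parabolic, not hyperbolic, so disturbances propagate instantly.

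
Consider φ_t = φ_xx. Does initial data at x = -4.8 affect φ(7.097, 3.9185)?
Yes, for any finite x. The heat equation has infinite propagation speed, so all initial data affects all points at any t > 0.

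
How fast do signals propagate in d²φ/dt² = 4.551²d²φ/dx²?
Speed = 4.551. Information travels along characteristics x = x₀ ± 4.551t.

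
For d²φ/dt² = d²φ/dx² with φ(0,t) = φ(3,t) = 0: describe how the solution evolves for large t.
φ oscillates (no decay). Energy is conserved; the solution oscillates indefinitely as standing waves.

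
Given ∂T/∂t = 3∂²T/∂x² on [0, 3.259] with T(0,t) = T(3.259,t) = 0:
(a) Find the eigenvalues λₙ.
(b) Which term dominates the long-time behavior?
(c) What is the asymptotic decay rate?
Eigenvalues: λₙ = 3n²π²/3.259².
First three modes:
  n=1: λ₁ = 3π²/3.259² ≈ 2.788
  n=2: λ₂ = 12π²/3.259² ≈ 11.151 (4× faster decay)
  n=3: λ₃ = 27π²/3.259² ≈ 25.09 (9× faster decay)
As t → ∞, higher modes decay exponentially faster. The n=1 mode dominates: T ~ c₁ sin(πx/3.259) e^{-λ₁t}.
Decay rate: λ₁ = 3π²/3.259² ≈ 2.788.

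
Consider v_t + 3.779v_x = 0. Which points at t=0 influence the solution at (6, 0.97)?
A single point: x = 2.33437. The characteristic through (6, 0.97) is x - 3.779t = const, so x = 6 - 3.779·0.97 = 2.33437.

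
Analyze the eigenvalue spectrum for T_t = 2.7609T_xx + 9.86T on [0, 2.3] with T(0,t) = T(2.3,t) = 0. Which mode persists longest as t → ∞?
Eigenvalues: λₙ = 2.7609n²π²/2.3² - 9.86.
First three modes:
  n=1: λ₁ = 2.7609π²/2.3² - 9.86 ≈ -4.709
  n=2: λ₂ = 11.0436π²/2.3² - 9.86 ≈ 10.744
  n=3: λ₃ = 24.8481π²/2.3² - 9.86 ≈ 36.499
Since 2.7609π²/2.3² ≈ 5.151 < 9.86, λ₁ < 0.
The n=1 mode grows fastest (−λₙ is largest for n=1) → dominates.
Asymptotic: T ~ c₁ sin(πx/2.3) e^{4.709t} (exponential growth at rate −λ₁ ≈ 4.709).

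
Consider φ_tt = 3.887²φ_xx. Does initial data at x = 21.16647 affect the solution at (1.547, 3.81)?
No. The domain of dependence is [-13.26247, 16.35647], and 21.16647 is outside this interval.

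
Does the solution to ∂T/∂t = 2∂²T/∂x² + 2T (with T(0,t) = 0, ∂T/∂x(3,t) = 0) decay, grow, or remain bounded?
T grows unboundedly. Reaction dominates diffusion (r=2 > κπ²/(4L²)≈0.55); solution grows exponentially.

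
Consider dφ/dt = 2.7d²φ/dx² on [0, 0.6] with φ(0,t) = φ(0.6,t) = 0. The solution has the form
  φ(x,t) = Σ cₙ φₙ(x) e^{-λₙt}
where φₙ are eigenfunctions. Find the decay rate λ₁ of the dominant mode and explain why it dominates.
Eigenvalues: λₙ = 2.7n²π²/0.6².
First three modes:
  n=1: λ₁ = 2.7π²/0.6² ≈ 74.022
  n=2: λ₂ = 10.8π²/0.6² ≈ 296.088 (4× faster decay)
  n=3: λ₃ = 24.3π²/0.6² ≈ 666.198 (9× faster decay)
As t → ∞, higher modes decay exponentially faster. The n=1 mode dominates: φ ~ c₁ sin(πx/0.6) e^{-λ₁t}.
Decay rate: λ₁ = 2.7π²/0.6² ≈ 74.022.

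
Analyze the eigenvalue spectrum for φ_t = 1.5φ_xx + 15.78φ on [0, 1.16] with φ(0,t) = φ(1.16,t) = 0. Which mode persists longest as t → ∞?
Eigenvalues: λₙ = 1.5n²π²/1.16² - 15.78.
First three modes:
  n=1: λ₁ = 1.5π²/1.16² - 15.78 ≈ -4.778
  n=2: λ₂ = 6π²/1.16² - 15.78 ≈ 28.228
  n=3: λ₃ = 13.5π²/1.16² - 15.78 ≈ 83.239
Since 1.5π²/1.16² ≈ 11.002 < 15.78, λ₁ < 0.
The n=1 mode grows fastest (−λₙ is largest for n=1) → dominates.
Asymptotic: φ ~ c₁ sin(πx/1.16) e^{4.778t} (exponential growth at rate −λ₁ ≈ 4.778).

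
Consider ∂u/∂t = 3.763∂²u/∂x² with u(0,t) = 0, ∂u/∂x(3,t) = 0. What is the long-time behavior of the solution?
As t → ∞, u → 0. Heat escapes through the Dirichlet boundary.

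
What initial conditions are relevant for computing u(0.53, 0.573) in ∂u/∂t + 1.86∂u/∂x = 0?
A single point: x = -0.53578. The characteristic through (0.53, 0.573) is x - 1.86t = const, so x = 0.53 - 1.86·0.573 = -0.53578.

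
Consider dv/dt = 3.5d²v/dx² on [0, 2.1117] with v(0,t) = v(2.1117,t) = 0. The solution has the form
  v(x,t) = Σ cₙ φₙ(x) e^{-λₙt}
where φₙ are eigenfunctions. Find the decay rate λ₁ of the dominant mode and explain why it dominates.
Eigenvalues: λₙ = 3.5n²π²/2.1117².
First three modes:
  n=1: λ₁ = 3.5π²/2.1117² ≈ 7.746
  n=2: λ₂ = 14π²/2.1117² ≈ 30.986 (4× faster decay)
  n=3: λ₃ = 31.5π²/2.1117² ≈ 69.718 (9× faster decay)
As t → ∞, higher modes decay exponentially faster. The n=1 mode dominates: v ~ c₁ sin(πx/2.1117) e^{-λ₁t}.
Decay rate: λ₁ = 3.5π²/2.1117² ≈ 7.746.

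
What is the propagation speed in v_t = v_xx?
Infinite. The heat equation is parabolic, not hyperbolic, so disturbances propagate instantly.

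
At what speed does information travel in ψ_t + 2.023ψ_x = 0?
Speed = 2.023. Information travels along x - 2.023t = const (rightward).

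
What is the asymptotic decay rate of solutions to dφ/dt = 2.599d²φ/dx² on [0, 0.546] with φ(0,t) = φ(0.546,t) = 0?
Eigenvalues: λₙ = 2.599n²π²/0.546².
First three modes:
  n=1: λ₁ = 2.599π²/0.546² ≈ 86.044
  n=2: λ₂ = 10.396π²/0.546² ≈ 344.176 (4× faster decay)
  n=3: λ₃ = 23.391π²/0.546² ≈ 774.396 (9× faster decay)
As t → ∞, higher modes decay exponentially faster. The n=1 mode dominates: φ ~ c₁ sin(πx/0.546) e^{-λ₁t}.
Decay rate: λ₁ = 2.599π²/0.546² ≈ 86.044.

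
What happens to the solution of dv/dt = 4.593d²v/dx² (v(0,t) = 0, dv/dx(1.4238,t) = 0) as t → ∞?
v → 0. Heat escapes through the Dirichlet boundary.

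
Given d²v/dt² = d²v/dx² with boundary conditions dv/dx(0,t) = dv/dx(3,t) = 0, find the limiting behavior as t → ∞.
v oscillates about a mean that drifts linearly in t (generically unbounded; no decay). There is no damping, so the nonconstant modes persist as standing waves (energy conserved, no decay). But with Neumann conditions at both ends the constant mode has eigenvalue 0: the spatial mean M(t) of v satisfies M'' = 0, so M(t) = M(0) + M'(0)·t. Unless the initial velocity has zero mean (∫v_t(x,0)dx = 0), the solution grows linearly in t (unbounded, though not exponentially); if it does have zero mean, the solution stays bounded and simply oscillates.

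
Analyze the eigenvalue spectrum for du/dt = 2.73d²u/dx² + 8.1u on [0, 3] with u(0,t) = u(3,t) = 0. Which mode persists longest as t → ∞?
Eigenvalues: λₙ = 2.73n²π²/3² - 8.1.
First three modes:
  n=1: λ₁ = 2.73π²/3² - 8.1 ≈ -5.106
  n=2: λ₂ = 10.92π²/3² - 8.1 ≈ 3.875
  n=3: λ₃ = 24.57π²/3² - 8.1 ≈ 18.844
Since 2.73π²/3² ≈ 2.994 < 8.1, λ₁ < 0.
The n=1 mode grows fastest (−λₙ is largest for n=1) → dominates.
Asymptotic: u ~ c₁ sin(πx/3) e^{5.106t} (exponential growth at rate −λ₁ ≈ 5.106).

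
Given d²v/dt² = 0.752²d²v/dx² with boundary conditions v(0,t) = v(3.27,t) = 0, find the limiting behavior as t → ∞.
v oscillates (no decay). Energy is conserved; the solution oscillates indefinitely as standing waves.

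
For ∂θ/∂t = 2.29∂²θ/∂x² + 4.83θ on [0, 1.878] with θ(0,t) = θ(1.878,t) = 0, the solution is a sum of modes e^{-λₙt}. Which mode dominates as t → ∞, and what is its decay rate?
Eigenvalues: λₙ = 2.29n²π²/1.878² - 4.83.
First three modes:
  n=1: λ₁ = 2.29π²/1.878² - 4.83 ≈ 1.578
  n=2: λ₂ = 9.16π²/1.878² - 4.83 ≈ 20.803
  n=3: λ₃ = 20.61π²/1.878² - 4.83 ≈ 52.845
Since 2.29π²/1.878² ≈ 6.408 > 4.83, all λₙ > 0.
The n=1 mode decays slowest → dominates as t → ∞.
Asymptotic: θ ~ c₁ sin(πx/1.878) e^{-λ₁t} with decay rate λ₁ ≈ 1.578.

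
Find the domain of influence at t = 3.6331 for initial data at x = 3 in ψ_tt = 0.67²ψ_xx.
Domain of influence: [0.565823, 5.434177]. Data at x = 3 spreads outward at speed 0.67.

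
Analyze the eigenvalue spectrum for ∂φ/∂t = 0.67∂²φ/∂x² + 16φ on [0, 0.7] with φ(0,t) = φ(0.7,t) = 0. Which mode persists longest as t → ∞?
Eigenvalues: λₙ = 0.67n²π²/0.7² - 16.
First three modes:
  n=1: λ₁ = 0.67π²/0.7² - 16 ≈ -2.505
  n=2: λ₂ = 2.68π²/0.7² - 16 ≈ 37.981
  n=3: λ₃ = 6.03π²/0.7² - 16 ≈ 105.457
Since 0.67π²/0.7² ≈ 13.495 < 16, λ₁ < 0.
The n=1 mode grows fastest (−λₙ is largest for n=1) → dominates.
Asymptotic: φ ~ c₁ sin(πx/0.7) e^{2.505t} (exponential growth at rate −λ₁ ≈ 2.505).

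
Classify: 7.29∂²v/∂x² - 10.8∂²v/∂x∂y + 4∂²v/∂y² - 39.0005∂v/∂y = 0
Parabolic (discriminant = 0).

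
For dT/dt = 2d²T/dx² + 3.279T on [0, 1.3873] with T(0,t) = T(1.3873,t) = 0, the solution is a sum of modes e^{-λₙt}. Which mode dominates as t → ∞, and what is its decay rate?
Eigenvalues: λₙ = 2n²π²/1.3873² - 3.279.
First three modes:
  n=1: λ₁ = 2π²/1.3873² - 3.279 ≈ 6.977
  n=2: λ₂ = 8π²/1.3873² - 3.279 ≈ 37.746
  n=3: λ₃ = 18π²/1.3873² - 3.279 ≈ 89.027
Since 2π²/1.3873² ≈ 10.256 > 3.279, all λₙ > 0.
The n=1 mode decays slowest → dominates as t → ∞.
Asymptotic: T ~ c₁ sin(πx/1.3873) e^{-λ₁t} with decay rate λ₁ ≈ 6.977.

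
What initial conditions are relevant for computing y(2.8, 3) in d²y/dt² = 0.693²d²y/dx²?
Domain of dependence: [0.721, 4.879]. Signals travel at speed 0.693, so data within |x - 2.8| ≤ 0.693·3 = 2.079 can reach the point.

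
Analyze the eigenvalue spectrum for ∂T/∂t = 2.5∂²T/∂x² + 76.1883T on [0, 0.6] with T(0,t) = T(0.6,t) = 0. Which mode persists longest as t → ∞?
Eigenvalues: λₙ = 2.5n²π²/0.6² - 76.1883.
First three modes:
  n=1: λ₁ = 2.5π²/0.6² - 76.1883 ≈ -7.649
  n=2: λ₂ = 10π²/0.6² - 76.1883 ≈ 197.967
  n=3: λ₃ = 22.5π²/0.6² - 76.1883 ≈ 540.662
Since 2.5π²/0.6² ≈ 68.539 < 76.1883, λ₁ < 0.
The n=1 mode grows fastest (−λₙ is largest for n=1) → dominates.
Asymptotic: T ~ c₁ sin(πx/0.6) e^{7.649t} (exponential growth at rate −λ₁ ≈ 7.649).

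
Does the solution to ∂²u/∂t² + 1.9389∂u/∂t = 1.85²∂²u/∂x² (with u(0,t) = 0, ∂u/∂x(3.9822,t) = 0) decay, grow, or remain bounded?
u → 0. Damping (γ=1.9389) dissipates energy; oscillations decay exponentially.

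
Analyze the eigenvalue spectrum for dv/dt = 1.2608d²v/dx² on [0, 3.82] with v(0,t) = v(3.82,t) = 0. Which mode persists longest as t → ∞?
Eigenvalues: λₙ = 1.2608n²π²/3.82².
First three modes:
  n=1: λ₁ = 1.2608π²/3.82² ≈ 0.853
  n=2: λ₂ = 5.0432π²/3.82² ≈ 3.411 (4× faster decay)
  n=3: λ₃ = 11.3472π²/3.82² ≈ 7.675 (9× faster decay)
As t → ∞, higher modes decay exponentially faster. The n=1 mode dominates: v ~ c₁ sin(πx/3.82) e^{-λ₁t}.
Decay rate: λ₁ = 1.2608π²/3.82² ≈ 0.853.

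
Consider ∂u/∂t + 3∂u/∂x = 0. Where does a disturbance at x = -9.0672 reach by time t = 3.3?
At x = 0.8328. The characteristic carries data from (-9.0672, 0) to (0.8328, 3.3).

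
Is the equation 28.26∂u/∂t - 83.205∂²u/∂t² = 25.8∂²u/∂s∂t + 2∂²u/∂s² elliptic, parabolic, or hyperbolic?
Rewriting in standard form: -2∂²u/∂s² - 25.8∂²u/∂s∂t - 83.205∂²u/∂t² + 28.26∂u/∂t = 0. Computing B² - 4AC with A = -2, B = -25.8, C = -83.205: discriminant = 0 (zero). Answer: parabolic.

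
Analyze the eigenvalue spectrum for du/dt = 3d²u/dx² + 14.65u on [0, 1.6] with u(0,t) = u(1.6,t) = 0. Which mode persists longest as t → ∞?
Eigenvalues: λₙ = 3n²π²/1.6² - 14.65.
First three modes:
  n=1: λ₁ = 3π²/1.6² - 14.65 ≈ -3.084
  n=2: λ₂ = 12π²/1.6² - 14.65 ≈ 31.614
  n=3: λ₃ = 27π²/1.6² - 14.65 ≈ 89.443
Since 3π²/1.6² ≈ 11.566 < 14.65, λ₁ < 0.
The n=1 mode grows fastest (−λₙ is largest for n=1) → dominates.
Asymptotic: u ~ c₁ sin(πx/1.6) e^{3.084t} (exponential growth at rate −λ₁ ≈ 3.084).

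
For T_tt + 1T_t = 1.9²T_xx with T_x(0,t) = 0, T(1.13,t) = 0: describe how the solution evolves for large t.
T → 0. Damping (γ=1) dissipates energy; oscillations decay exponentially.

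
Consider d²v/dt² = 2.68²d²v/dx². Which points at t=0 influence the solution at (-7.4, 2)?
Domain of dependence: [-12.76, -2.04]. Signals travel at speed 2.68, so data within |x - -7.4| ≤ 2.68·2 = 5.36 can reach the point.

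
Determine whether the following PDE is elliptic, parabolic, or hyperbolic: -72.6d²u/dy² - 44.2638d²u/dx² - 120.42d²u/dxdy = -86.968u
Rewriting in standard form: -44.2638d²u/dx² - 120.42d²u/dxdy - 72.6d²u/dy² + 86.968u = 0. Coefficients: A = -44.2638, B = -120.42, C = -72.6. B² - 4AC = 1646.76888, which is positive, so the equation is hyperbolic.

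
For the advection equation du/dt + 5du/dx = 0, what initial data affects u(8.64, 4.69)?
A single point: x = -14.81. The characteristic through (8.64, 4.69) is x - 5t = const, so x = 8.64 - 5·4.69 = -14.81.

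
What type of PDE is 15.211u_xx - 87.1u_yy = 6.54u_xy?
Rewriting in standard form: 15.211u_xx - 6.54u_xy - 87.1u_yy = 0. With A = 15.211, B = -6.54, C = -87.1, the discriminant is 5342.284. This is a hyperbolic PDE.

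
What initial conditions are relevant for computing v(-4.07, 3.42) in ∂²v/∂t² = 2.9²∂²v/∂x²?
Domain of dependence: [-13.988, 5.848]. Signals travel at speed 2.9, so data within |x - -4.07| ≤ 2.9·3.42 = 9.918 can reach the point.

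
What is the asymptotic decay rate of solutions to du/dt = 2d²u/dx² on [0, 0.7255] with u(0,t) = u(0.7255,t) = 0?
Eigenvalues: λₙ = 2n²π²/0.7255².
First three modes:
  n=1: λ₁ = 2π²/0.7255² ≈ 37.502
  n=2: λ₂ = 8π²/0.7255² ≈ 150.008 (4× faster decay)
  n=3: λ₃ = 18π²/0.7255² ≈ 337.518 (9× faster decay)
As t → ∞, higher modes decay exponentially faster. The n=1 mode dominates: u ~ c₁ sin(πx/0.7255) e^{-λ₁t}.
Decay rate: λ₁ = 2π²/0.7255² ≈ 37.502.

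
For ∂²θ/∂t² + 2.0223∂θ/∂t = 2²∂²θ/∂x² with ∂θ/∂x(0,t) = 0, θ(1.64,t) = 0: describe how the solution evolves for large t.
θ → 0. Damping (γ=2.0223) dissipates energy; oscillations decay exponentially.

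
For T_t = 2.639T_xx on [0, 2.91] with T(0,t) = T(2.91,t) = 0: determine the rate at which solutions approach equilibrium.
Eigenvalues: λₙ = 2.639n²π²/2.91².
First three modes:
  n=1: λ₁ = 2.639π²/2.91² ≈ 3.076
  n=2: λ₂ = 10.556π²/2.91² ≈ 12.303 (4× faster decay)
  n=3: λ₃ = 23.751π²/2.91² ≈ 27.682 (9× faster decay)
As t → ∞, higher modes decay exponentially faster. The n=1 mode dominates: T ~ c₁ sin(πx/2.91) e^{-λ₁t}.
Decay rate: λ₁ = 2.639π²/2.91² ≈ 3.076.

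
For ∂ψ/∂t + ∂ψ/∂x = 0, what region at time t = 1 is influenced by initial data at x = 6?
At x = 7. The characteristic carries data from (6, 0) to (7, 1).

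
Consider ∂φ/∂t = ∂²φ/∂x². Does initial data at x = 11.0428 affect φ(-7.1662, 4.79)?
Yes, for any finite x. The heat equation has infinite propagation speed, so all initial data affects all points at any t > 0.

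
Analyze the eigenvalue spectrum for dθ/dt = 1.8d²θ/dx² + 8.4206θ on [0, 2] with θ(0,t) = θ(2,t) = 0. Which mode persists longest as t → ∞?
Eigenvalues: λₙ = 1.8n²π²/2² - 8.4206.
First three modes:
  n=1: λ₁ = 1.8π²/2² - 8.4206 ≈ -3.979
  n=2: λ₂ = 7.2π²/2² - 8.4206 ≈ 9.345
  n=3: λ₃ = 16.2π²/2² - 8.4206 ≈ 31.551
Since 1.8π²/2² ≈ 4.441 < 8.4206, λ₁ < 0.
The n=1 mode grows fastest (−λₙ is largest for n=1) → dominates.
Asymptotic: θ ~ c₁ sin(πx/2) e^{3.979t} (exponential growth at rate −λ₁ ≈ 3.979).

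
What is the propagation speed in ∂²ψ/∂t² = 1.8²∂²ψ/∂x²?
Speed = 1.8. Information travels along characteristics x = x₀ ± 1.8t.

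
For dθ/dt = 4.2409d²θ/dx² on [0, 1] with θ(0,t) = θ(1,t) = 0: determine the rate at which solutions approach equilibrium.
Eigenvalues: λₙ = 4.2409n²π².
First three modes:
  n=1: λ₁ = 4.2409π² ≈ 41.856
  n=2: λ₂ = 16.9636π² ≈ 167.424 (4× faster decay)
  n=3: λ₃ = 38.1681π² ≈ 376.704 (9× faster decay)
As t → ∞, higher modes decay exponentially faster. The n=1 mode dominates: θ ~ c₁ sin(πx) e^{-λ₁t}.
Decay rate: λ₁ = 4.2409π² ≈ 41.856.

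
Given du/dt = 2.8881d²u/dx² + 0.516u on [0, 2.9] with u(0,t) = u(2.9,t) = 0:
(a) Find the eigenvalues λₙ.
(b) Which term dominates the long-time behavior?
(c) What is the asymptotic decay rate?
Eigenvalues: λₙ = 2.8881n²π²/2.9² - 0.516.
First three modes:
  n=1: λ₁ = 2.8881π²/2.9² - 0.516 ≈ 2.873
  n=2: λ₂ = 11.5524π²/2.9² - 0.516 ≈ 13.041
  n=3: λ₃ = 25.9929π²/2.9² - 0.516 ≈ 29.988
Since 2.8881π²/2.9² ≈ 3.389 > 0.516, all λₙ > 0.
The n=1 mode decays slowest → dominates as t → ∞.
Asymptotic: u ~ c₁ sin(πx/2.9) e^{-λ₁t} with decay rate λ₁ ≈ 2.873.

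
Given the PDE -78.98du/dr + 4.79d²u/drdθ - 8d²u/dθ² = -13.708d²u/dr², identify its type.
Rewriting in standard form: 13.708d²u/dr² + 4.79d²u/drdθ - 8d²u/dθ² - 78.98du/dr = 0. The second-order coefficients are A = 13.708, B = 4.79, C = -8. Since B² - 4AC = 461.6001 > 0, this is a hyperbolic PDE.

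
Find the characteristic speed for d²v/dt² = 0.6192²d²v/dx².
Speed = 0.6192. Information travels along characteristics x = x₀ ± 0.6192t.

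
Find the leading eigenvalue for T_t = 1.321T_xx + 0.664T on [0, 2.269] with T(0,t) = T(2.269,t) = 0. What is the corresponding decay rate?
Eigenvalues: λₙ = 1.321n²π²/2.269² - 0.664.
First three modes:
  n=1: λ₁ = 1.321π²/2.269² - 0.664 ≈ 1.868
  n=2: λ₂ = 5.284π²/2.269² - 0.664 ≈ 9.466
  n=3: λ₃ = 11.889π²/2.269² - 0.664 ≈ 22.128
Since 1.321π²/2.269² ≈ 2.532 > 0.664, all λₙ > 0.
The n=1 mode decays slowest → dominates as t → ∞.
Asymptotic: T ~ c₁ sin(πx/2.269) e^{-λ₁t} with decay rate λ₁ ≈ 1.868.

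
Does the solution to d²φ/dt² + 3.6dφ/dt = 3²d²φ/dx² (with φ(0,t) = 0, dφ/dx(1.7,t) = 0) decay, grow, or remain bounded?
φ → 0. Damping (γ=3.6) dissipates energy; oscillations decay exponentially.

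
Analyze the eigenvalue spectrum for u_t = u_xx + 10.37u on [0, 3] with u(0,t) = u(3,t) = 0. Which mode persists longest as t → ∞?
Eigenvalues: λₙ = n²π²/3² - 10.37.
First three modes:
  n=1: λ₁ = π²/3² - 10.37 ≈ -9.273
  n=2: λ₂ = 4π²/3² - 10.37 ≈ -5.984
  n=3: λ₃ = 9π²/3² - 10.37 ≈ -0.5
Since π²/3² ≈ 1.097 < 10.37, λ₁ < 0.
The n=1 mode grows fastest (−λₙ is largest for n=1) → dominates.
Asymptotic: u ~ c₁ sin(πx/3) e^{9.273t} (exponential growth at rate −λ₁ ≈ 9.273).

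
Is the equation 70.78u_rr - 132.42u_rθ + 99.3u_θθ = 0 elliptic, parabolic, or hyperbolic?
Computing B² - 4AC with A = 70.78, B = -132.42, C = 99.3: discriminant = -10578.7596 (negative). Answer: elliptic.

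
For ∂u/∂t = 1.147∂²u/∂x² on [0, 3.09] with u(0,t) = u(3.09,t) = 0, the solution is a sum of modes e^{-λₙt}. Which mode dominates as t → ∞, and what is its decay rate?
Eigenvalues: λₙ = 1.147n²π²/3.09².
First three modes:
  n=1: λ₁ = 1.147π²/3.09² ≈ 1.186
  n=2: λ₂ = 4.588π²/3.09² ≈ 4.742 (4× faster decay)
  n=3: λ₃ = 10.323π²/3.09² ≈ 10.671 (9× faster decay)
As t → ∞, higher modes decay exponentially faster. The n=1 mode dominates: u ~ c₁ sin(πx/3.09) e^{-λ₁t}.
Decay rate: λ₁ = 1.147π²/3.09² ≈ 1.186.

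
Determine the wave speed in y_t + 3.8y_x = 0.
Speed = 3.8. Information travels along x - 3.8t = const (rightward).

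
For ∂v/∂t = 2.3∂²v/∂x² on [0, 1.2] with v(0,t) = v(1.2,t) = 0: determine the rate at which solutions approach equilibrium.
Eigenvalues: λₙ = 2.3n²π²/1.2².
First three modes:
  n=1: λ₁ = 2.3π²/1.2² ≈ 15.764
  n=2: λ₂ = 9.2π²/1.2² ≈ 63.056 (4× faster decay)
  n=3: λ₃ = 20.7π²/1.2² ≈ 141.876 (9× faster decay)
As t → ∞, higher modes decay exponentially faster. The n=1 mode dominates: v ~ c₁ sin(πx/1.2) e^{-λ₁t}.
Decay rate: λ₁ = 2.3π²/1.2² ≈ 15.764.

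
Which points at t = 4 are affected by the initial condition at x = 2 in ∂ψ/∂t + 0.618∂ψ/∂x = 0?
At x = 4.472. The characteristic carries data from (2, 0) to (4.472, 4).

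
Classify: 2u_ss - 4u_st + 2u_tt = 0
Parabolic (discriminant = 0).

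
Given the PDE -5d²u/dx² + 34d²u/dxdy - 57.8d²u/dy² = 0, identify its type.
The second-order coefficients are A = -5, B = 34, C = -57.8. Since B² - 4AC = 0 = 0, this is a parabolic PDE.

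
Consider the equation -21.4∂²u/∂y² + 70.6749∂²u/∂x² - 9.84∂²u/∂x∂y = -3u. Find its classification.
Rewriting in standard form: 70.6749∂²u/∂x² - 9.84∂²u/∂x∂y - 21.4∂²u/∂y² + 3u = 0. Hyperbolic. (A = 70.6749, B = -9.84, C = -21.4 gives B² - 4AC = 6146.59704.)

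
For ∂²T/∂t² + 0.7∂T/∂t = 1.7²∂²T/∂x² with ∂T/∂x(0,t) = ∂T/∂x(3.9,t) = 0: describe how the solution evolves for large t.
T → constant (steady state). Damping (γ=0.7) dissipates the nonconstant modes; with Neumann BCs the spatial average obeys M''+γM'=0 and tends to a finite limit.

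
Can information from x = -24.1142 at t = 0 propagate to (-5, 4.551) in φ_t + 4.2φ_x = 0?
Yes. The characteristic through (-5, 4.551) passes through x = -24.1142.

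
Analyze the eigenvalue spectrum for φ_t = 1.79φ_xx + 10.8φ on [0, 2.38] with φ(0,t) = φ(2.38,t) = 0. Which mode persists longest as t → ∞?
Eigenvalues: λₙ = 1.79n²π²/2.38² - 10.8.
First three modes:
  n=1: λ₁ = 1.79π²/2.38² - 10.8 ≈ -7.681
  n=2: λ₂ = 7.16π²/2.38² - 10.8 ≈ 1.676
  n=3: λ₃ = 16.11π²/2.38² - 10.8 ≈ 17.27
Since 1.79π²/2.38² ≈ 3.119 < 10.8, λ₁ < 0.
The n=1 mode grows fastest (−λₙ is largest for n=1) → dominates.
Asymptotic: φ ~ c₁ sin(πx/2.38) e^{7.681t} (exponential growth at rate −λ₁ ≈ 7.681).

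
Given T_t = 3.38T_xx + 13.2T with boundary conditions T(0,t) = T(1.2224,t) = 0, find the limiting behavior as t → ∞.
T → 0. Diffusion dominates reaction (r=13.2 < κπ²/L²≈22.32); solution decays.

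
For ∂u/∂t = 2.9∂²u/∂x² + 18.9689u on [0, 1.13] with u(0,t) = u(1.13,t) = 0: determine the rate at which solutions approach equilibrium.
Eigenvalues: λₙ = 2.9n²π²/1.13² - 18.9689.
First three modes:
  n=1: λ₁ = 2.9π²/1.13² - 18.9689 ≈ 3.446
  n=2: λ₂ = 11.6π²/1.13² - 18.9689 ≈ 70.692
  n=3: λ₃ = 26.1π²/1.13² - 18.9689 ≈ 182.767
Since 2.9π²/1.13² ≈ 22.415 > 18.9689, all λₙ > 0.
The n=1 mode decays slowest → dominates as t → ∞.
Asymptotic: u ~ c₁ sin(πx/1.13) e^{-λ₁t} with decay rate λ₁ ≈ 3.446.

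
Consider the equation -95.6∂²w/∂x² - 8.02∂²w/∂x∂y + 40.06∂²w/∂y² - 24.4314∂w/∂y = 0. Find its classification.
Hyperbolic. (A = -95.6, B = -8.02, C = 40.06 gives B² - 4AC = 15383.2644.)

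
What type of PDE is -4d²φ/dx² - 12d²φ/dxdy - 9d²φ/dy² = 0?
With A = -4, B = -12, C = -9, the discriminant is 0. This is a parabolic PDE.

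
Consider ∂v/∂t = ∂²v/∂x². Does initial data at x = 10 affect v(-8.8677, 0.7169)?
Yes, for any finite x. The heat equation has infinite propagation speed, so all initial data affects all points at any t > 0.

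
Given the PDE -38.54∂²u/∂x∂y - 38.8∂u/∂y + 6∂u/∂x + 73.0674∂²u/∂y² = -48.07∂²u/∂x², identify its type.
Rewriting in standard form: 48.07∂²u/∂x² - 38.54∂²u/∂x∂y + 73.0674∂²u/∂y² + 6∂u/∂x - 38.8∂u/∂y = 0. The second-order coefficients are A = 48.07, B = -38.54, C = 73.0674. Since B² - 4AC = -12564.068072 < 0, this is an elliptic PDE.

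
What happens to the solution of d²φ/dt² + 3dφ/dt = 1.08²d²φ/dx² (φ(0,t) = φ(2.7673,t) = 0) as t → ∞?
φ → 0. Damping (γ=3) dissipates energy; oscillations decay exponentially.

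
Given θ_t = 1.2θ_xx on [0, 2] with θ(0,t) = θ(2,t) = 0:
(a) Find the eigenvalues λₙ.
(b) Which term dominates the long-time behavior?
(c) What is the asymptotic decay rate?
Eigenvalues: λₙ = 1.2n²π²/2².
First three modes:
  n=1: λ₁ = 1.2π²/2² ≈ 2.961
  n=2: λ₂ = 4.8π²/2² ≈ 11.844 (4× faster decay)
  n=3: λ₃ = 10.8π²/2² ≈ 26.648 (9× faster decay)
As t → ∞, higher modes decay exponentially faster. The n=1 mode dominates: θ ~ c₁ sin(πx/2) e^{-λ₁t}.
Decay rate: λ₁ = 1.2π²/2² ≈ 2.961.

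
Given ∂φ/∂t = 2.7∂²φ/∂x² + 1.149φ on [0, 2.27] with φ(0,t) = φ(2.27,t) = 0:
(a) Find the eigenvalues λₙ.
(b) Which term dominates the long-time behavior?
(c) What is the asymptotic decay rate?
Eigenvalues: λₙ = 2.7n²π²/2.27² - 1.149.
First three modes:
  n=1: λ₁ = 2.7π²/2.27² - 1.149 ≈ 4.022
  n=2: λ₂ = 10.8π²/2.27² - 1.149 ≈ 19.537
  n=3: λ₃ = 24.3π²/2.27² - 1.149 ≈ 45.394
Since 2.7π²/2.27² ≈ 5.171 > 1.149, all λₙ > 0.
The n=1 mode decays slowest → dominates as t → ∞.
Asymptotic: φ ~ c₁ sin(πx/2.27) e^{-λ₁t} with decay rate λ₁ ≈ 4.022.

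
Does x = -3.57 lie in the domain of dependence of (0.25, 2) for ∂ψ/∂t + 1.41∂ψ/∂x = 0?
No. Only data at x = -2.57 affects (0.25, 2). Advection has one-way propagation along characteristics.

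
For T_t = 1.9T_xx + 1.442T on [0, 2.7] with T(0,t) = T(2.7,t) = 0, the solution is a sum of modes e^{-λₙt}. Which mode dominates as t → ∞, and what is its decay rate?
Eigenvalues: λₙ = 1.9n²π²/2.7² - 1.442.
First three modes:
  n=1: λ₁ = 1.9π²/2.7² - 1.442 ≈ 1.13
  n=2: λ₂ = 7.6π²/2.7² - 1.442 ≈ 8.847
  n=3: λ₃ = 17.1π²/2.7² - 1.442 ≈ 21.709
Since 1.9π²/2.7² ≈ 2.572 > 1.442, all λₙ > 0.
The n=1 mode decays slowest → dominates as t → ∞.
Asymptotic: T ~ c₁ sin(πx/2.7) e^{-λ₁t} with decay rate λ₁ ≈ 1.13.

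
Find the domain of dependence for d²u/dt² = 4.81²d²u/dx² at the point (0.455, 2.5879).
Domain of dependence: [-11.992799, 12.902799]. Signals travel at speed 4.81, so data within |x - 0.455| ≤ 4.81·2.5879 = 12.447799 can reach the point.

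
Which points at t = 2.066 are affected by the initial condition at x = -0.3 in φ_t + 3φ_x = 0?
At x = 5.898. The characteristic carries data from (-0.3, 0) to (5.898, 2.066).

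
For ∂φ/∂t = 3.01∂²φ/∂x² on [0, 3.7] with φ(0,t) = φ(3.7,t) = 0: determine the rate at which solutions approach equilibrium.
Eigenvalues: λₙ = 3.01n²π²/3.7².
First three modes:
  n=1: λ₁ = 3.01π²/3.7² ≈ 2.17
  n=2: λ₂ = 12.04π²/3.7² ≈ 8.68 (4× faster decay)
  n=3: λ₃ = 27.09π²/3.7² ≈ 19.53 (9× faster decay)
As t → ∞, higher modes decay exponentially faster. The n=1 mode dominates: φ ~ c₁ sin(πx/3.7) e^{-λ₁t}.
Decay rate: λ₁ = 3.01π²/3.7² ≈ 2.17.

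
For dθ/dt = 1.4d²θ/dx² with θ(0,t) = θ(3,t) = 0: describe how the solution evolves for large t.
θ → 0. Heat diffuses out through both boundaries.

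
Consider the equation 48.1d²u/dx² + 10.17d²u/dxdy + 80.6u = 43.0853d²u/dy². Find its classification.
Rewriting in standard form: 48.1d²u/dx² + 10.17d²u/dxdy - 43.0853d²u/dy² + 80.6u = 0. Hyperbolic. (A = 48.1, B = 10.17, C = -43.0853 gives B² - 4AC = 8393.04062.)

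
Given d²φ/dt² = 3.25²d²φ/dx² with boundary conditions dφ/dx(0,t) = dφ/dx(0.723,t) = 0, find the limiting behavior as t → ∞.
φ oscillates about a mean that drifts linearly in t (generically unbounded; no decay). There is no damping, so the nonconstant modes persist as standing waves (energy conserved, no decay). But with Neumann conditions at both ends the constant mode has eigenvalue 0: the spatial mean M(t) of φ satisfies M'' = 0, so M(t) = M(0) + M'(0)·t. Unless the initial velocity has zero mean (∫φ_t(x,0)dx = 0), the solution grows linearly in t (unbounded, though not exponentially); if it does have zero mean, the solution stays bounded and simply oscillates.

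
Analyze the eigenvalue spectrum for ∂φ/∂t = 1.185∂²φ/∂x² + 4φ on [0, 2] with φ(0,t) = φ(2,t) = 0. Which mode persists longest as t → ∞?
Eigenvalues: λₙ = 1.185n²π²/2² - 4.
First three modes:
  n=1: λ₁ = 1.185π²/2² - 4 ≈ -1.076
  n=2: λ₂ = 4.74π²/2² - 4 ≈ 7.695
  n=3: λ₃ = 10.665π²/2² - 4 ≈ 22.315
Since 1.185π²/2² ≈ 2.924 < 4, λ₁ < 0.
The n=1 mode grows fastest (−λₙ is largest for n=1) → dominates.
Asymptotic: φ ~ c₁ sin(πx/2) e^{1.076t} (exponential growth at rate −λ₁ ≈ 1.076).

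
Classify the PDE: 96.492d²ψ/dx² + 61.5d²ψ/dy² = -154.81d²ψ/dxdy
Rewriting in standard form: 96.492d²ψ/dx² + 154.81d²ψ/dxdy + 61.5d²ψ/dy² = 0. A = 96.492, B = 154.81, C = 61.5. Discriminant B² - 4AC = 229.1041. Since 229.1041 > 0, hyperbolic.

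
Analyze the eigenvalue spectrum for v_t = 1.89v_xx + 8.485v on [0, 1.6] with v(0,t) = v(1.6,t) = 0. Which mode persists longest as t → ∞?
Eigenvalues: λₙ = 1.89n²π²/1.6² - 8.485.
First three modes:
  n=1: λ₁ = 1.89π²/1.6² - 8.485 ≈ -1.198
  n=2: λ₂ = 7.56π²/1.6² - 8.485 ≈ 20.661
  n=3: λ₃ = 17.01π²/1.6² - 8.485 ≈ 57.094
Since 1.89π²/1.6² ≈ 7.287 < 8.485, λ₁ < 0.
The n=1 mode grows fastest (−λₙ is largest for n=1) → dominates.
Asymptotic: v ~ c₁ sin(πx/1.6) e^{1.198t} (exponential growth at rate −λ₁ ≈ 1.198).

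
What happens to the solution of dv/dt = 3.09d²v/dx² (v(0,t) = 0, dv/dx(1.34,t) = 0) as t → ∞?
v → 0. Heat escapes through the Dirichlet boundary.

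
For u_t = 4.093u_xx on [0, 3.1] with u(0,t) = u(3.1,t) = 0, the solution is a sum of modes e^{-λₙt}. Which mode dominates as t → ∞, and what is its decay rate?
Eigenvalues: λₙ = 4.093n²π²/3.1².
First three modes:
  n=1: λ₁ = 4.093π²/3.1² ≈ 4.204
  n=2: λ₂ = 16.372π²/3.1² ≈ 16.814 (4× faster decay)
  n=3: λ₃ = 36.837π²/3.1² ≈ 37.832 (9× faster decay)
As t → ∞, higher modes decay exponentially faster. The n=1 mode dominates: u ~ c₁ sin(πx/3.1) e^{-λ₁t}.
Decay rate: λ₁ = 4.093π²/3.1² ≈ 4.204.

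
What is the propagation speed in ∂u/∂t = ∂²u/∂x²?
Infinite. The heat equation is parabolic, not hyperbolic, so disturbances propagate instantly.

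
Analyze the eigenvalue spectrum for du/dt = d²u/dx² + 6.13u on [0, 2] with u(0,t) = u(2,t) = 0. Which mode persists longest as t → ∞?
Eigenvalues: λₙ = n²π²/2² - 6.13.
First three modes:
  n=1: λ₁ = π²/2² - 6.13 ≈ -3.663
  n=2: λ₂ = 4π²/2² - 6.13 ≈ 3.74
  n=3: λ₃ = 9π²/2² - 6.13 ≈ 16.077
Since π²/2² ≈ 2.467 < 6.13, λ₁ < 0.
The n=1 mode grows fastest (−λₙ is largest for n=1) → dominates.
Asymptotic: u ~ c₁ sin(πx/2) e^{3.663t} (exponential growth at rate −λ₁ ≈ 3.663).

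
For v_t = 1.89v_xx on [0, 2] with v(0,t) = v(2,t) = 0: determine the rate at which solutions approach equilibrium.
Eigenvalues: λₙ = 1.89n²π²/2².
First three modes:
  n=1: λ₁ = 1.89π²/2² ≈ 4.663
  n=2: λ₂ = 7.56π²/2² ≈ 18.654 (4× faster decay)
  n=3: λ₃ = 17.01π²/2² ≈ 41.97 (9× faster decay)
As t → ∞, higher modes decay exponentially faster. The n=1 mode dominates: v ~ c₁ sin(πx/2) e^{-λ₁t}.
Decay rate: λ₁ = 1.89π²/2² ≈ 4.663.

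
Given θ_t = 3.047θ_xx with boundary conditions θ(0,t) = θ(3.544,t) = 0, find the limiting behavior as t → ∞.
θ → 0. Heat diffuses out through both boundaries.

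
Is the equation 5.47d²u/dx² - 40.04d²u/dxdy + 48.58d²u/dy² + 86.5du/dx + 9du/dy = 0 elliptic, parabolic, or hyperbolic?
Computing B² - 4AC with A = 5.47, B = -40.04, C = 48.58: discriminant = 540.2712 (positive). Answer: hyperbolic.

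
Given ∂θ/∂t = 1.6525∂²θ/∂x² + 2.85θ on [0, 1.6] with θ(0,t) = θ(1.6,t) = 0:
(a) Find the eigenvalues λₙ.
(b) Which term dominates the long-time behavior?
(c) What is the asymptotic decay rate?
Eigenvalues: λₙ = 1.6525n²π²/1.6² - 2.85.
First three modes:
  n=1: λ₁ = 1.6525π²/1.6² - 2.85 ≈ 3.521
  n=2: λ₂ = 6.61π²/1.6² - 2.85 ≈ 22.634
  n=3: λ₃ = 14.8725π²/1.6² - 2.85 ≈ 54.488
Since 1.6525π²/1.6² ≈ 6.371 > 2.85, all λₙ > 0.
The n=1 mode decays slowest → dominates as t → ∞.
Asymptotic: θ ~ c₁ sin(πx/1.6) e^{-λ₁t} with decay rate λ₁ ≈ 3.521.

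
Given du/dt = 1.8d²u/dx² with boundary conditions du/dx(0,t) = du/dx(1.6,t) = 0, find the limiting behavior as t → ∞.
u → constant (steady state). Heat is conserved (no flux at boundaries); solution approaches the spatial average.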